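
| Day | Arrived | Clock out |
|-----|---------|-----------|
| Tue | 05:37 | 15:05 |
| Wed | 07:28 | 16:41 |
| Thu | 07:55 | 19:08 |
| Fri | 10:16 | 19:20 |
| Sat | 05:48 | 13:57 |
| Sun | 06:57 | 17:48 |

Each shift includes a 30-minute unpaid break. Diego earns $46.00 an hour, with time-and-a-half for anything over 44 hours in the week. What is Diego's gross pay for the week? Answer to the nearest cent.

$2780.70

Tue: 05:37–15:05 = 9 h 28 min; less 30 min break → 8 h 58 min
Wed: 07:28–16:41 = 9 h 13 min; less 30 min break → 8 h 43 min
Thu: 07:55–19:08 = 11 h 13 min; less 30 min break → 10 h 43 min
Fri: 10:16–19:20 = 9 h 4 min; less 30 min break → 8 h 34 min
Sat: 05:48–13:57 = 8 h 9 min; less 30 min break → 7 h 39 min
Sun: 06:57–17:48 = 10 h 51 min; less 30 min break → 10 h 21 min
Total worked: 54 h 58 min = 3298 min.
Regular 44 h 0 min = 2640 min at $46.00/h; overtime 10 h 58 min = 658 min at $69.00/h.
Pay = (2640 × $46.00 + 658 × $69.00) ÷ 60 = $2780.70.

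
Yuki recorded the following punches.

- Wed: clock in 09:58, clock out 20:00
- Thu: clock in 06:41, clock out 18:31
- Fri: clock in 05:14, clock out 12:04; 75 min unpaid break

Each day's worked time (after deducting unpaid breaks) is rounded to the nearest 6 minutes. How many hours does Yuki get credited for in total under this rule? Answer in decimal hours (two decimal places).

Wed: 09:58–20:00 = 10 h 2 min → rounds to 10 h 0 min
Thu: 06:41–18:31 = 11 h 50 min → rounds to 11 h 48 min
Fri: 05:14–12:04 = 6 h 50 min − 75 min = 5 h 35 min → rounds to 5 h 36 min
Total credited: 27 h 24 min.

27.40 hours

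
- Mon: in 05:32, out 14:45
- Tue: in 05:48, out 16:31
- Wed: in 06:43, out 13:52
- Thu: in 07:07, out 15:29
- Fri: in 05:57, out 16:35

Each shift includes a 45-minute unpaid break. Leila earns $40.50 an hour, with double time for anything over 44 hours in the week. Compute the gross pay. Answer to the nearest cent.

$1714.50

Mon: 05:32–14:45 = 9 h 13 min; less 45 min break → 8 h 28 min
Tue: 05:48–16:31 = 10 h 43 min; less 45 min break → 9 h 58 min
Wed: 06:43–13:52 = 7 h 9 min; less 45 min break → 6 h 24 min
Thu: 07:07–15:29 = 8 h 22 min; less 45 min break → 7 h 37 min
Fri: 05:57–16:35 = 10 h 38 min; less 45 min break → 9 h 53 min
Total worked: 42 h 20 min = 2540 min.
Regular 42 h 20 min = 2540 min at $40.50/h; overtime 0 h 0 min = 0 min at $81.00/h.
Pay = (2540 × $40.50 + 0 × $81.00) ÷ 60 = $1714.50.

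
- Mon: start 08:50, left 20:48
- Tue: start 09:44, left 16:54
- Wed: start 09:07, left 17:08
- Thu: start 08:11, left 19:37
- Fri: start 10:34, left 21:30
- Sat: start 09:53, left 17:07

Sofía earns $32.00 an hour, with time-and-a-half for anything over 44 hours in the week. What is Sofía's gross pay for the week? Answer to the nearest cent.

$2020.00

Mon: 08:50–20:48 = 11 h 58 min
Tue: 09:44–16:54 = 7 h 10 min
Wed: 09:07–17:08 = 8 h 1 min
Thu: 08:11–19:37 = 11 h 26 min
Fri: 10:34–21:30 = 10 h 56 min
Sat: 09:53–17:07 = 7 h 14 min
Total worked: 56 h 45 min = 3405 min.
Regular 44 h 0 min = 2640 min at $32.00/h; overtime 12 h 45 min = 765 min at $48.00/h.
Pay = (2640 × $32.00 + 765 × $48.00) ÷ 60 = $2020.00.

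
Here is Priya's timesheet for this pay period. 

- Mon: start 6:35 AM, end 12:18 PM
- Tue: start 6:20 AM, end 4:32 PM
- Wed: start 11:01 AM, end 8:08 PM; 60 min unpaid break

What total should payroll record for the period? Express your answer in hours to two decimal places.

Mon: 6:35 AM–12:18 PM = 5 h 43 min
Tue: 6:20 AM–4:32 PM = 10 h 12 min
Wed: 11:01 AM–8:08 PM = 9 h 7 min; less 60 min break → 8 h 7 min
Total: 5 h 43 min + 10 h 12 min + 8 h 7 min = 24 h 2 min.

24.03 hours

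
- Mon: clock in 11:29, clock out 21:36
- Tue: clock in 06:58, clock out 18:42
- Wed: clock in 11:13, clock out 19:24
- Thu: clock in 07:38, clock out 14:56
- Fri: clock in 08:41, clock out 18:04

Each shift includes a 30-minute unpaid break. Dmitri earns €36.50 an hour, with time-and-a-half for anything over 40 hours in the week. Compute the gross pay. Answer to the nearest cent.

Mon: 11:29–21:36 = 10 h 7 min; less 30 min break → 9 h 37 min
Tue: 06:58–18:42 = 11 h 44 min; less 30 min break → 11 h 14 min
Wed: 11:13–19:24 = 8 h 11 min; less 30 min break → 7 h 41 min
Thu: 07:38–14:56 = 7 h 18 min; less 30 min break → 6 h 48 min
Fri: 08:41–18:04 = 9 h 23 min; less 30 min break → 8 h 53 min
Total worked: 44 h 13 min = 2653 min.
Regular 40 h 0 min = 2400 min at €36.50/h; overtime 4 h 13 min = 253 min at €54.75/h.
Pay = (2400 × €36.50 + 253 × €54.75) ÷ 60 = €1690.86.

€1690.86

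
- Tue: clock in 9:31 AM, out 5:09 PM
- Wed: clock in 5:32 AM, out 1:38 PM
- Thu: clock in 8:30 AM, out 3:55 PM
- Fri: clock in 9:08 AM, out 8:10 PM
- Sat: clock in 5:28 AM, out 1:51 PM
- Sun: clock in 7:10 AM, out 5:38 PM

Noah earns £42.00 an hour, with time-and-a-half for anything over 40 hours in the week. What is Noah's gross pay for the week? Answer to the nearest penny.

£2501.10

Tue: 9:31 AM–5:09 PM = 7 h 38 min
Wed: 5:32 AM–1:38 PM = 8 h 6 min
Thu: 8:30 AM–3:55 PM = 7 h 25 min
Fri: 9:08 AM–8:10 PM = 11 h 2 min
Sat: 5:28 AM–1:51 PM = 8 h 23 min
Sun: 7:10 AM–5:38 PM = 10 h 28 min
Total worked: 53 h 2 min = 3182 min.
Regular 40 h 0 min = 2400 min at £42.00/h; overtime 13 h 2 min = 782 min at £63.00/h.
Pay = (2400 × £42.00 + 782 × £63.00) ÷ 60 = £2501.10.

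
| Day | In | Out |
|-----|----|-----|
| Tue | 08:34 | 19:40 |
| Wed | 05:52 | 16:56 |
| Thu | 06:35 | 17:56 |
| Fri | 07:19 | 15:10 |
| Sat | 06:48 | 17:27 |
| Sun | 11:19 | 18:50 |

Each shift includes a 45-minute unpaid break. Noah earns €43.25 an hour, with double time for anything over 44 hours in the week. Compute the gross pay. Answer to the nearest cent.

Tue: 08:34–19:40 = 11 h 6 min; less 45 min break → 10 h 21 min
Wed: 05:52–16:56 = 11 h 4 min; less 45 min break → 10 h 19 min
Thu: 06:35–17:56 = 11 h 21 min; less 45 min break → 10 h 36 min
Fri: 07:19–15:10 = 7 h 51 min; less 45 min break → 7 h 6 min
Sat: 06:48–17:27 = 10 h 39 min; less 45 min break → 9 h 54 min
Sun: 11:19–18:50 = 7 h 31 min; less 45 min break → 6 h 46 min
Total worked: 55 h 2 min = 3302 min.
Regular 44 h 0 min = 2640 min at €43.25/h; overtime 11 h 2 min = 662 min at €86.50/h.
Pay = (2640 × €43.25 + 662 × €86.50) ÷ 60 = €2857.38.

€2857.38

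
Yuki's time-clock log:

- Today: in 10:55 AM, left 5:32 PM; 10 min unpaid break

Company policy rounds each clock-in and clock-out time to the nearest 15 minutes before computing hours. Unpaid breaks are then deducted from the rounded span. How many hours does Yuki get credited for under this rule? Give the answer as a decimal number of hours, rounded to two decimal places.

6.33 hours

Today: in 10:55 AM→11:00 AM, out 5:32 PM→5:30 PM; 6 h 30 min − 10 min = 6 h 20 min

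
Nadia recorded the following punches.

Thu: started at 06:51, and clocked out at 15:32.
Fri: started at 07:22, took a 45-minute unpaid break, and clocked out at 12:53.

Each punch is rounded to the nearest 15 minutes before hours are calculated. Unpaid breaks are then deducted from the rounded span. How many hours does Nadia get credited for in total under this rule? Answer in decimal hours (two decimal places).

Thu: in 06:51→06:45, out 15:32→15:30; 8 h 45 min
Fri: in 07:22→07:15, out 12:53→13:00; 5 h 45 min − 45 min = 5 h 0 min
Total credited: 13 h 45 min.

13.75 hours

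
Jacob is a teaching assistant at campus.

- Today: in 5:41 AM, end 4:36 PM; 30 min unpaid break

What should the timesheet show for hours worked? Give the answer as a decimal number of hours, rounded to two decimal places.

Today: 5:41 AM–4:36 PM = 10 h 55 min; less 30 min break → 10 h 25 min

10.42 hours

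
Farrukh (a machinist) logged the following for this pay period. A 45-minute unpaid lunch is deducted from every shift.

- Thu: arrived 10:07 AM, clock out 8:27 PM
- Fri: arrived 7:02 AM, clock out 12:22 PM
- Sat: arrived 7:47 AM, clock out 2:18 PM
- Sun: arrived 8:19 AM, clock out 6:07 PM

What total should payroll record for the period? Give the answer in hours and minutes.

28 h 59 min

Thu: 10:07 AM–8:27 PM = 10 h 20 min; less 45 min break → 9 h 35 min
Fri: 7:02 AM–12:22 PM = 5 h 20 min; less 45 min break → 4 h 35 min
Sat: 7:47 AM–2:18 PM = 6 h 31 min; less 45 min break → 5 h 46 min
Sun: 8:19 AM–6:07 PM = 9 h 48 min; less 45 min break → 9 h 3 min
Total: 9 h 35 min + 4 h 35 min + 5 h 46 min + 9 h 3 min = 28 h 59 min.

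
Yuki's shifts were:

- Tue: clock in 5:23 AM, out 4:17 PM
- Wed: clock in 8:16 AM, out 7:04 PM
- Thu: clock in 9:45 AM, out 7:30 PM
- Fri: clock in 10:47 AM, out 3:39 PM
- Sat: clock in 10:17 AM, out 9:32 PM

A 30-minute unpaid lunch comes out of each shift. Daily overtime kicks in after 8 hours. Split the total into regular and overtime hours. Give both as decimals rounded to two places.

Regular 36.37 hours, overtime 8.70 hours

Tue: 5:23 AM–4:17 PM = 10 h 54 min; less 30 min break → 10 h 24 min
Wed: 8:16 AM–7:04 PM = 10 h 48 min; less 30 min break → 10 h 18 min
Thu: 9:45 AM–7:30 PM = 9 h 45 min; less 30 min break → 9 h 15 min
Fri: 10:47 AM–3:39 PM = 4 h 52 min; less 30 min break → 4 h 22 min
Sat: 10:17 AM–9:32 PM = 11 h 15 min; less 30 min break → 10 h 45 min
Tue reg 8 h 0 min / OT 2 h 24 min; Wed reg 8 h 0 min / OT 2 h 18 min; Thu reg 8 h 0 min / OT 1 h 15 min; Fri reg 4 h 22 min / OT 0 h 0 min; Sat reg 8 h 0 min / OT 2 h 45 min.
Totals: regular 36 h 22 min, overtime 8 h 42 min.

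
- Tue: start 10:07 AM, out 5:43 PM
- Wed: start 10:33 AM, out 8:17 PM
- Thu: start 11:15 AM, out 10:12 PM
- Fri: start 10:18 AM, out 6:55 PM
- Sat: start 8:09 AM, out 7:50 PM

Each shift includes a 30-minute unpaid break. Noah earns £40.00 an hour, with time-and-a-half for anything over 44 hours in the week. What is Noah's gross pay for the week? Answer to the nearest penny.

Tue: 10:07 AM–5:43 PM = 7 h 36 min; less 30 min break → 7 h 6 min
Wed: 10:33 AM–8:17 PM = 9 h 44 min; less 30 min break → 9 h 14 min
Thu: 11:15 AM–10:12 PM = 10 h 57 min; less 30 min break → 10 h 27 min
Fri: 10:18 AM–6:55 PM = 8 h 37 min; less 30 min break → 8 h 7 min
Sat: 8:09 AM–7:50 PM = 11 h 41 min; less 30 min break → 11 h 11 min
Total worked: 46 h 5 min = 2765 min.
Regular 44 h 0 min = 2640 min at £40.00/h; overtime 2 h 5 min = 125 min at £60.00/h.
Pay = (2640 × £40.00 + 125 × £60.00) ÷ 60 = £1885.00.

£1885.00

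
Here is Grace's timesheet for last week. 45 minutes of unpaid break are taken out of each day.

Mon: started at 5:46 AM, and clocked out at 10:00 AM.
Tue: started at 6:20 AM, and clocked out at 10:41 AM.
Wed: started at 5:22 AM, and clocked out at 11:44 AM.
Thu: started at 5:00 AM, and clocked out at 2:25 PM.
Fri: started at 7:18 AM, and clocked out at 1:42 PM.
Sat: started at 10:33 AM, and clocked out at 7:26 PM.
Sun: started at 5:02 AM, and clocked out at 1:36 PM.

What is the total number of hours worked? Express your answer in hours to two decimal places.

Mon: 5:46 AM–10:00 AM = 4 h 14 min; less 45 min break → 3 h 29 min
Tue: 6:20 AM–10:41 AM = 4 h 21 min; less 45 min break → 3 h 36 min
Wed: 5:22 AM–11:44 AM = 6 h 22 min; less 45 min break → 5 h 37 min
Thu: 5:00 AM–2:25 PM = 9 h 25 min; less 45 min break → 8 h 40 min
Fri: 7:18 AM–1:42 PM = 6 h 24 min; less 45 min break → 5 h 39 min
Sat: 10:33 AM–7:26 PM = 8 h 53 min; less 45 min break → 8 h 8 min
Sun: 5:02 AM–1:36 PM = 8 h 34 min; less 45 min break → 7 h 49 min
Total: 3 h 29 min + 3 h 36 min + 5 h 37 min + 8 h 40 min + 5 h 39 min + 8 h 8 min + 7 h 49 min = 42 h 58 min.

42.97 hours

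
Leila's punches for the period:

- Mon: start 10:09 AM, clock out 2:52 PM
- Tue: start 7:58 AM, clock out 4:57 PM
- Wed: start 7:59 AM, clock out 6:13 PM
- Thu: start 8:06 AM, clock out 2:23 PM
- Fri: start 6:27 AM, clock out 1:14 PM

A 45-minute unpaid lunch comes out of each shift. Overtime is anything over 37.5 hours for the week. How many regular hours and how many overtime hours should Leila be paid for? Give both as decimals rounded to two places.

Mon: 10:09 AM–2:52 PM = 4 h 43 min; less 45 min break → 3 h 58 min
Tue: 7:58 AM–4:57 PM = 8 h 59 min; less 45 min break → 8 h 14 min
Wed: 7:59 AM–6:13 PM = 10 h 14 min; less 45 min break → 9 h 29 min
Thu: 8:06 AM–2:23 PM = 6 h 17 min; less 45 min break → 5 h 32 min
Fri: 6:27 AM–1:14 PM = 6 h 47 min; less 45 min break → 6 h 2 min
Total worked: 33 h 15 min = 33.25 h.
Threshold 37.5 h → overtime 0 h 0 min, regular 33 h 15 min.

Regular 33.25 hours, overtime 0.00 hours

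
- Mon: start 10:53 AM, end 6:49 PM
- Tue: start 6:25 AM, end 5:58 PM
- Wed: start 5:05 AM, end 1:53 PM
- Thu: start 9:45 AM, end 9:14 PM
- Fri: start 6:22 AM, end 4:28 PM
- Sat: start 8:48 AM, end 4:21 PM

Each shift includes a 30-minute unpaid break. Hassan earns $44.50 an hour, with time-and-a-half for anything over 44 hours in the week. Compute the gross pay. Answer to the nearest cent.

$2653.31

Mon: 10:53 AM–6:49 PM = 7 h 56 min; less 30 min break → 7 h 26 min
Tue: 6:25 AM–5:58 PM = 11 h 33 min; less 30 min break → 11 h 3 min
Wed: 5:05 AM–1:53 PM = 8 h 48 min; less 30 min break → 8 h 18 min
Thu: 9:45 AM–9:14 PM = 11 h 29 min; less 30 min break → 10 h 59 min
Fri: 6:22 AM–4:28 PM = 10 h 6 min; less 30 min break → 9 h 36 min
Sat: 8:48 AM–4:21 PM = 7 h 33 min; less 30 min break → 7 h 3 min
Total worked: 54 h 25 min = 3265 min.
Regular 44 h 0 min = 2640 min at $44.50/h; overtime 10 h 25 min = 625 min at $66.75/h.
Pay = (2640 × $44.50 + 625 × $66.75) ÷ 60 = $2653.31.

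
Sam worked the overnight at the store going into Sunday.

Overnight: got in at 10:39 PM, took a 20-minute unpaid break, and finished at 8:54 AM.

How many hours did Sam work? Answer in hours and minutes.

Overnight: 10:39 PM → midnight = 1 h 21 min; midnight → 8:54 AM = 8 h 54 min; span 10 h 15 min; less 20 min break → 9 h 55 min

9 h 55 min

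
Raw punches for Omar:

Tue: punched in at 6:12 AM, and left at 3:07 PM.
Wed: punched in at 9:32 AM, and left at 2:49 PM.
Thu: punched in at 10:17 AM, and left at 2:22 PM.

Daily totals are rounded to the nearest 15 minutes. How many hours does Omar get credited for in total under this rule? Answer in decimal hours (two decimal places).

Tue: 6:12 AM–3:07 PM = 8 h 55 min → rounds to 9 h 0 min
Wed: 9:32 AM–2:49 PM = 5 h 17 min → rounds to 5 h 15 min
Thu: 10:17 AM–2:22 PM = 4 h 5 min → rounds to 4 h 0 min
Total credited: 18 h 15 min.

18.25 hours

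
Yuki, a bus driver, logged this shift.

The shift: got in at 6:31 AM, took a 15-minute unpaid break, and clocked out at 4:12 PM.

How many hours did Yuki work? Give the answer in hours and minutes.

The shift: 6:31 AM–4:12 PM = 9 h 41 min; less 15 min break → 9 h 26 min

9 h 26 min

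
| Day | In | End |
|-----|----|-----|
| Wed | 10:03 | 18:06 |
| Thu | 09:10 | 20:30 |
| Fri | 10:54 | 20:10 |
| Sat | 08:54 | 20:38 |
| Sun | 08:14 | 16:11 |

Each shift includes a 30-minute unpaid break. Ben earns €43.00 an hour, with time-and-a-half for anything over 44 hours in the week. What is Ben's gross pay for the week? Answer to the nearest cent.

Wed: 10:03–18:06 = 8 h 3 min; less 30 min break → 7 h 33 min
Thu: 09:10–20:30 = 11 h 20 min; less 30 min break → 10 h 50 min
Fri: 10:54–20:10 = 9 h 16 min; less 30 min break → 8 h 46 min
Sat: 08:54–20:38 = 11 h 44 min; less 30 min break → 11 h 14 min
Sun: 08:14–16:11 = 7 h 57 min; less 30 min break → 7 h 27 min
Total worked: 45 h 50 min = 2750 min.
Regular 44 h 0 min = 2640 min at €43.00/h; overtime 1 h 50 min = 110 min at €64.50/h.
Pay = (2640 × €43.00 + 110 × €64.50) ÷ 60 = €2010.25.

€2010.25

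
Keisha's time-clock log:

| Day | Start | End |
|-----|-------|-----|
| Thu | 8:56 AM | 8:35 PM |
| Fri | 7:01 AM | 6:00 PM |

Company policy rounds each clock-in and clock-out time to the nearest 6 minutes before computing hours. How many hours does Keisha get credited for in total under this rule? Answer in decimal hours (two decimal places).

22.70 hours

Thu: in 8:56 AM→8:54 AM, out 8:35 PM→8:36 PM; 11 h 42 min
Fri: in 7:01 AM→7:00 AM, out 6:00 PM→6:00 PM; 11 h 0 min
Total credited: 22 h 42 min.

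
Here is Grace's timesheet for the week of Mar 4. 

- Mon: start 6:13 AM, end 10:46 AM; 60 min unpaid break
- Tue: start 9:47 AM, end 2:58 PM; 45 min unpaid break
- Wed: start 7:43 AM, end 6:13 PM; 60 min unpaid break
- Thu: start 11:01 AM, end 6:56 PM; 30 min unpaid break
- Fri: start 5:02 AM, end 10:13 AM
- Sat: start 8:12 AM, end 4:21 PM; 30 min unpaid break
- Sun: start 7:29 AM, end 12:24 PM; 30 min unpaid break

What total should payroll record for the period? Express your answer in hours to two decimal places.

Mon: 6:13 AM–10:46 AM = 4 h 33 min; less 60 min break → 3 h 33 min
Tue: 9:47 AM–2:58 PM = 5 h 11 min; less 45 min break → 4 h 26 min
Wed: 7:43 AM–6:13 PM = 10 h 30 min; less 60 min break → 9 h 30 min
Thu: 11:01 AM–6:56 PM = 7 h 55 min; less 30 min break → 7 h 25 min
Fri: 5:02 AM–10:13 AM = 5 h 11 min
Sat: 8:12 AM–4:21 PM = 8 h 9 min; less 30 min break → 7 h 39 min
Sun: 7:29 AM–12:24 PM = 4 h 55 min; less 30 min break → 4 h 25 min
Total: 3 h 33 min + 4 h 26 min + 9 h 30 min + 7 h 25 min + 5 h 11 min + 7 h 39 min + 4 h 25 min = 42 h 9 min.

42.15 hours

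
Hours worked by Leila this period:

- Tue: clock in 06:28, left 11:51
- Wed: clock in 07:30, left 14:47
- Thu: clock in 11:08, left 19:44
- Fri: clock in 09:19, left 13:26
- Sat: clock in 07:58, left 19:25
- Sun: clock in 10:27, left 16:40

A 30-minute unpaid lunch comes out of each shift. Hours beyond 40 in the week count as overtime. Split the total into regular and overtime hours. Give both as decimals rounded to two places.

Tue: 06:28–11:51 = 5 h 23 min; less 30 min break → 4 h 53 min
Wed: 07:30–14:47 = 7 h 17 min; less 30 min break → 6 h 47 min
Thu: 11:08–19:44 = 8 h 36 min; less 30 min break → 8 h 6 min
Fri: 09:19–13:26 = 4 h 7 min; less 30 min break → 3 h 37 min
Sat: 07:58–19:25 = 11 h 27 min; less 30 min break → 10 h 57 min
Sun: 10:27–16:40 = 6 h 13 min; less 30 min break → 5 h 43 min
Total worked: 40 h 3 min = 40.05 h.
Threshold 40 h → overtime 0 h 3 min, regular 40 h 0 min.

Regular 40.00 hours, overtime 0.05 hours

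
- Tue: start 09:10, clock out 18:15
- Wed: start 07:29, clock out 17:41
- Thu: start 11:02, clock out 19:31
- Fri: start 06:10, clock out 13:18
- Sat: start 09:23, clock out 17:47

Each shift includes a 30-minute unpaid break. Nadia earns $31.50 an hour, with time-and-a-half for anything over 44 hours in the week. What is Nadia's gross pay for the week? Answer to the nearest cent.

Tue: 09:10–18:15 = 9 h 5 min; less 30 min break → 8 h 35 min
Wed: 07:29–17:41 = 10 h 12 min; less 30 min break → 9 h 42 min
Thu: 11:02–19:31 = 8 h 29 min; less 30 min break → 7 h 59 min
Fri: 06:10–13:18 = 7 h 8 min; less 30 min break → 6 h 38 min
Sat: 09:23–17:47 = 8 h 24 min; less 30 min break → 7 h 54 min
Total worked: 40 h 48 min = 2448 min.
Regular 40 h 48 min = 2448 min at $31.50/h; overtime 0 h 0 min = 0 min at $47.25/h.
Pay = (2448 × $31.50 + 0 × $47.25) ÷ 60 = $1285.20.

$1285.20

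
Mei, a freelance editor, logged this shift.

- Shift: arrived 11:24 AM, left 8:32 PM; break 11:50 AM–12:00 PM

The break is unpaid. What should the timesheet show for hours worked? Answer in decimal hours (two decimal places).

8.97 hours

Shift: 11:24 AM–8:32 PM = 9 h 8 min; less 10 min break → 8 h 58 min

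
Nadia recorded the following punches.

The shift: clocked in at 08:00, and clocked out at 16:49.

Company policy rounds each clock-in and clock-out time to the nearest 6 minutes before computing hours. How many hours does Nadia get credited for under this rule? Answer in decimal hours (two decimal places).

The shift: in 08:00→08:00, out 16:49→16:48; 8 h 48 min

8.80 hours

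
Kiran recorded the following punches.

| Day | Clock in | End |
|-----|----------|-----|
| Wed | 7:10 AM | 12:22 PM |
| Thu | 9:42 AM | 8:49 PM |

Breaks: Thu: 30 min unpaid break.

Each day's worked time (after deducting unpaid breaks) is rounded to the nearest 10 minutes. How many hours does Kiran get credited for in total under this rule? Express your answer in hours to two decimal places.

15.83 hours

Wed: 7:10 AM–12:22 PM = 5 h 12 min → rounds to 5 h 10 min
Thu: 9:42 AM–8:49 PM = 11 h 7 min − 30 min = 10 h 37 min → rounds to 10 h 40 min
Total credited: 15 h 50 min.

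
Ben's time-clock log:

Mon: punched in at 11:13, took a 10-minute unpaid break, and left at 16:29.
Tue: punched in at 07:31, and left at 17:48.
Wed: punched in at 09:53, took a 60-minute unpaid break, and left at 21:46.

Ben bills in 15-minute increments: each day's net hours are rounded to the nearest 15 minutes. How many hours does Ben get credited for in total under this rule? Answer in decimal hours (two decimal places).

Mon: 11:13–16:29 = 5 h 16 min − 10 min = 5 h 6 min → rounds to 5 h 0 min
Tue: 07:31–17:48 = 10 h 17 min → rounds to 10 h 15 min
Wed: 09:53–21:46 = 11 h 53 min − 60 min = 10 h 53 min → rounds to 11 h 0 min
Total credited: 26 h 15 min.

26.25 hours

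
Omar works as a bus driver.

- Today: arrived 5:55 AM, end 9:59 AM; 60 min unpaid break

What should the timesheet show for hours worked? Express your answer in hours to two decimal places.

3.07 hours

Today: 5:55 AM–9:59 AM = 4 h 4 min; less 60 min break → 3 h 4 min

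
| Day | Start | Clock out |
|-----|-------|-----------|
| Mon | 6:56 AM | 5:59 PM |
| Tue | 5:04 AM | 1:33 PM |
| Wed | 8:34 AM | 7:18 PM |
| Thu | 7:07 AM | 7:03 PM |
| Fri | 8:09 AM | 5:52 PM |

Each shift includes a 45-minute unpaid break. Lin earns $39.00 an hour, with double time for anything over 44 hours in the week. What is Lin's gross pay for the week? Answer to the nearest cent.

$2041.00

Mon: 6:56 AM–5:59 PM = 11 h 3 min; less 45 min break → 10 h 18 min
Tue: 5:04 AM–1:33 PM = 8 h 29 min; less 45 min break → 7 h 44 min
Wed: 8:34 AM–7:18 PM = 10 h 44 min; less 45 min break → 9 h 59 min
Thu: 7:07 AM–7:03 PM = 11 h 56 min; less 45 min break → 11 h 11 min
Fri: 8:09 AM–5:52 PM = 9 h 43 min; less 45 min break → 8 h 58 min
Total worked: 48 h 10 min = 2890 min.
Regular 44 h 0 min = 2640 min at $39.00/h; overtime 4 h 10 min = 250 min at $78.00/h.
Pay = (2640 × $39.00 + 250 × $78.00) ÷ 60 = $2041.00.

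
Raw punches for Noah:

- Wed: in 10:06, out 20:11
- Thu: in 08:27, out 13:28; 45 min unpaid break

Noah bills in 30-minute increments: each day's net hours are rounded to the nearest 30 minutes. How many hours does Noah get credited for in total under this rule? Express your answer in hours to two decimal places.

Wed: 10:06–20:11 = 10 h 5 min → rounds to 10 h 0 min
Thu: 08:27–13:28 = 5 h 1 min − 45 min = 4 h 16 min → rounds to 4 h 30 min
Total credited: 14 h 30 min.

14.50 hours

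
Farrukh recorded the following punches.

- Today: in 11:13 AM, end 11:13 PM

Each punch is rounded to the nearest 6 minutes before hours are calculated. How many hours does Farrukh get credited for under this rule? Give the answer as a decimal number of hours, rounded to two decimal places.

Today: in 11:13 AM→11:12 AM, out 11:13 PM→11:12 PM; 12 h 0 min

12.00 hours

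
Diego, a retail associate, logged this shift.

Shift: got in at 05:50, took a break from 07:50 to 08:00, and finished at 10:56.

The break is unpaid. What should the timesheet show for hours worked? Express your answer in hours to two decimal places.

4.93 hours

Shift: 05:50–10:56 = 5 h 6 min; less 10 min break → 4 h 56 min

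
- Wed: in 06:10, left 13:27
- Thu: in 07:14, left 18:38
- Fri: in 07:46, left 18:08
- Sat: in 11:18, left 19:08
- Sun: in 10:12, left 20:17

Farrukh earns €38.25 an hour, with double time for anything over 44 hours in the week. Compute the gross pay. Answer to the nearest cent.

Wed: 06:10–13:27 = 7 h 17 min
Thu: 07:14–18:38 = 11 h 24 min
Fri: 07:46–18:08 = 10 h 22 min
Sat: 11:18–19:08 = 7 h 50 min
Sun: 10:12–20:17 = 10 h 5 min
Total worked: 46 h 58 min = 2818 min.
Regular 44 h 0 min = 2640 min at €38.25/h; overtime 2 h 58 min = 178 min at €76.50/h.
Pay = (2640 × €38.25 + 178 × €76.50) ÷ 60 = €1909.95.

€1909.95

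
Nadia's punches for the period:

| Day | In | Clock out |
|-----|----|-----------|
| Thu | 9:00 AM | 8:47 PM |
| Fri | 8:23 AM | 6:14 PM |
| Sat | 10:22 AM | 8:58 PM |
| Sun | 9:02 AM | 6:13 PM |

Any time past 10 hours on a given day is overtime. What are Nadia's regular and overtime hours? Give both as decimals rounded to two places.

Thu: 9:00 AM–8:47 PM = 11 h 47 min
Fri: 8:23 AM–6:14 PM = 9 h 51 min
Sat: 10:22 AM–8:58 PM = 10 h 36 min
Sun: 9:02 AM–6:13 PM = 9 h 11 min
Thu reg 10 h 0 min / OT 1 h 47 min; Fri reg 9 h 51 min / OT 0 h 0 min; Sat reg 10 h 0 min / OT 0 h 36 min; Sun reg 9 h 11 min / OT 0 h 0 min.
Totals: regular 39 h 2 min, overtime 2 h 23 min.

Regular 39.03 hours, overtime 2.38 hours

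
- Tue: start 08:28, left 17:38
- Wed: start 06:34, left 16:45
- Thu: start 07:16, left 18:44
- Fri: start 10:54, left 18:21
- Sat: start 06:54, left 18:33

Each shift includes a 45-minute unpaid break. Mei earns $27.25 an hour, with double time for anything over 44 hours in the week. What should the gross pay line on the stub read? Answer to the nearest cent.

$1317.08

Tue: 08:28–17:38 = 9 h 10 min; less 45 min break → 8 h 25 min
Wed: 06:34–16:45 = 10 h 11 min; less 45 min break → 9 h 26 min
Thu: 07:16–18:44 = 11 h 28 min; less 45 min break → 10 h 43 min
Fri: 10:54–18:21 = 7 h 27 min; less 45 min break → 6 h 42 min
Sat: 06:54–18:33 = 11 h 39 min; less 45 min break → 10 h 54 min
Total worked: 46 h 10 min = 2770 min.
Regular 44 h 0 min = 2640 min at $27.25/h; overtime 2 h 10 min = 130 min at $54.50/h.
Pay = (2640 × $27.25 + 130 × $54.50) ÷ 60 = $1317.08.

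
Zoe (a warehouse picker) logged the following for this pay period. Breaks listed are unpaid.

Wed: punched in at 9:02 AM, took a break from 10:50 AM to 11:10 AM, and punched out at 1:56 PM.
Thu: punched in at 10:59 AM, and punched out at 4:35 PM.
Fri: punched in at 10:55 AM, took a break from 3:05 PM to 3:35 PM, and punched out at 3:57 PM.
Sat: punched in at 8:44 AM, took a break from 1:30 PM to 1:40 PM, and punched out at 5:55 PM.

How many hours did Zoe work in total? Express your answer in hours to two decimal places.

Wed: 9:02 AM–1:56 PM = 4 h 54 min; less 20 min break → 4 h 34 min
Thu: 10:59 AM–4:35 PM = 5 h 36 min
Fri: 10:55 AM–3:57 PM = 5 h 2 min; less 30 min break → 4 h 32 min
Sat: 8:44 AM–5:55 PM = 9 h 11 min; less 10 min break → 9 h 1 min
Total: 4 h 34 min + 5 h 36 min + 4 h 32 min + 9 h 1 min = 23 h 43 min.

23.72 hours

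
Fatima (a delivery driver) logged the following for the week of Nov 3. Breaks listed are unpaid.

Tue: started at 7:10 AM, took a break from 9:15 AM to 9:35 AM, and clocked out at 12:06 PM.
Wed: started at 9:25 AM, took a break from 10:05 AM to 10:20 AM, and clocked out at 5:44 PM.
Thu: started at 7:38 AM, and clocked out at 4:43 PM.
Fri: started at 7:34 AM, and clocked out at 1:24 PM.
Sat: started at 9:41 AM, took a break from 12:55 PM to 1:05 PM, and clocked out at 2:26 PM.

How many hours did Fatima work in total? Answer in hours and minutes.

Tue: 7:10 AM–12:06 PM = 4 h 56 min; less 20 min break → 4 h 36 min
Wed: 9:25 AM–5:44 PM = 8 h 19 min; less 15 min break → 8 h 4 min
Thu: 7:38 AM–4:43 PM = 9 h 5 min
Fri: 7:34 AM–1:24 PM = 5 h 50 min
Sat: 9:41 AM–2:26 PM = 4 h 45 min; less 10 min break → 4 h 35 min
Total: 4 h 36 min + 8 h 4 min + 9 h 5 min + 5 h 50 min + 4 h 35 min = 32 h 10 min.

32 h 10 min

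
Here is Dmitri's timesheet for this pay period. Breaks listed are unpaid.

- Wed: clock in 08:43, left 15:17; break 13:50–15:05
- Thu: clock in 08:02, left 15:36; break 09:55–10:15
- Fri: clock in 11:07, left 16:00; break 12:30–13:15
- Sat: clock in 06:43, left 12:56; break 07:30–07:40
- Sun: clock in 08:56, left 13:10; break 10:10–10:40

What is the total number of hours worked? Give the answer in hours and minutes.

26 h 28 min

Wed: 08:43–15:17 = 6 h 34 min; less 75 min break → 5 h 19 min
Thu: 08:02–15:36 = 7 h 34 min; less 20 min break → 7 h 14 min
Fri: 11:07–16:00 = 4 h 53 min; less 45 min break → 4 h 8 min
Sat: 06:43–12:56 = 6 h 13 min; less 10 min break → 6 h 3 min
Sun: 08:56–13:10 = 4 h 14 min; less 30 min break → 3 h 44 min
Total: 5 h 19 min + 7 h 14 min + 4 h 8 min + 6 h 3 min + 3 h 44 min = 26 h 28 min.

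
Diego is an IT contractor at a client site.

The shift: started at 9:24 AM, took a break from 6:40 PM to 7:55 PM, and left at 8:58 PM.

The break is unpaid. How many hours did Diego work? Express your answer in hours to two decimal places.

10.32 hours

The shift: 9:24 AM–8:58 PM = 11 h 34 min; less 75 min break → 10 h 19 min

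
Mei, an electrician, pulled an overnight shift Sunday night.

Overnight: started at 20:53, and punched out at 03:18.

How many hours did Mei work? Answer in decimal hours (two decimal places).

6.42 hours

Overnight: 20:53 → midnight = 3 h 7 min; midnight → 03:18 = 3 h 18 min; span 6 h 25 min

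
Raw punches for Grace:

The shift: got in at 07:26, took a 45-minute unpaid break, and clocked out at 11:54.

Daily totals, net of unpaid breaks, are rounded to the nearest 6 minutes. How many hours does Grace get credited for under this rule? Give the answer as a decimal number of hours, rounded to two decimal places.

The shift: 07:26–11:54 = 4 h 28 min − 45 min = 3 h 43 min → rounds to 3 h 42 min

3.70 hours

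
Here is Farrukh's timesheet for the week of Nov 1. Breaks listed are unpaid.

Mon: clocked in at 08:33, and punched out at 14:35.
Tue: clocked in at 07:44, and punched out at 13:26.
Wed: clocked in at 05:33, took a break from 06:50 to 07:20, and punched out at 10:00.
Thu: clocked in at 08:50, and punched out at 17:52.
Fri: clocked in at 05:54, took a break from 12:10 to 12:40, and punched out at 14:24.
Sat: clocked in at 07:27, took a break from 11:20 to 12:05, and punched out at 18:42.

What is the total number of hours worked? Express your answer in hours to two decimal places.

43.22 hours

Mon: 08:33–14:35 = 6 h 2 min
Tue: 07:44–13:26 = 5 h 42 min
Wed: 05:33–10:00 = 4 h 27 min; less 30 min break → 3 h 57 min
Thu: 08:50–17:52 = 9 h 2 min
Fri: 05:54–14:24 = 8 h 30 min; less 30 min break → 8 h 0 min
Sat: 07:27–18:42 = 11 h 15 min; less 45 min break → 10 h 30 min
Total: 6 h 2 min + 5 h 42 min + 3 h 57 min + 9 h 2 min + 8 h 0 min + 10 h 30 min = 43 h 13 min.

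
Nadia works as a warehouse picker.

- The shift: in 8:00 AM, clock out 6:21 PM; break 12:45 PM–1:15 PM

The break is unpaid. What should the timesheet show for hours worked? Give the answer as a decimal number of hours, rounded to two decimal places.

9.85 hours

The shift: 8:00 AM–6:21 PM = 10 h 21 min; less 30 min break → 9 h 51 min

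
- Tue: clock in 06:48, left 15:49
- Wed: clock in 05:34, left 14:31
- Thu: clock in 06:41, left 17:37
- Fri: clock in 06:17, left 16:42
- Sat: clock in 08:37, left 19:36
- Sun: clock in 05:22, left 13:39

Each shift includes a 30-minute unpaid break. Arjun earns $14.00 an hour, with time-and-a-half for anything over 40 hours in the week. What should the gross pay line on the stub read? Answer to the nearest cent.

$887.25

Tue: 06:48–15:49 = 9 h 1 min; less 30 min break → 8 h 31 min
Wed: 05:34–14:31 = 8 h 57 min; less 30 min break → 8 h 27 min
Thu: 06:41–17:37 = 10 h 56 min; less 30 min break → 10 h 26 min
Fri: 06:17–16:42 = 10 h 25 min; less 30 min break → 9 h 55 min
Sat: 08:37–19:36 = 10 h 59 min; less 30 min break → 10 h 29 min
Sun: 05:22–13:39 = 8 h 17 min; less 30 min break → 7 h 47 min
Total worked: 55 h 35 min = 3335 min.
Regular 40 h 0 min = 2400 min at $14.00/h; overtime 15 h 35 min = 935 min at $21.00/h.
Pay = (2400 × $14.00 + 935 × $21.00) ÷ 60 = $887.25.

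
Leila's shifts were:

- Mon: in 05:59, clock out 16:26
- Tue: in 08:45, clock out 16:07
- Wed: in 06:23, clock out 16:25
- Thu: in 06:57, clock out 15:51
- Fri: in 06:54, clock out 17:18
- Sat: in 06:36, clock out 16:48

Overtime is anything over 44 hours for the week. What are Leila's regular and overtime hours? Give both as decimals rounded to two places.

Regular 44.00 hours, overtime 13.35 hours

Mon: 05:59–16:26 = 10 h 27 min
Tue: 08:45–16:07 = 7 h 22 min
Wed: 06:23–16:25 = 10 h 2 min
Thu: 06:57–15:51 = 8 h 54 min
Fri: 06:54–17:18 = 10 h 24 min
Sat: 06:36–16:48 = 10 h 12 min
Total worked: 57 h 21 min = 57.35 h.
Threshold 44 h → overtime 13 h 21 min, regular 44 h 0 min.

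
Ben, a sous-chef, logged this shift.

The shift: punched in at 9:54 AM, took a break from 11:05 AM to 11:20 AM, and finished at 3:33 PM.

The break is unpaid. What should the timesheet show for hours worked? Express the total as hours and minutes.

The shift: 9:54 AM–3:33 PM = 5 h 39 min; less 15 min break → 5 h 24 min

5 h 24 min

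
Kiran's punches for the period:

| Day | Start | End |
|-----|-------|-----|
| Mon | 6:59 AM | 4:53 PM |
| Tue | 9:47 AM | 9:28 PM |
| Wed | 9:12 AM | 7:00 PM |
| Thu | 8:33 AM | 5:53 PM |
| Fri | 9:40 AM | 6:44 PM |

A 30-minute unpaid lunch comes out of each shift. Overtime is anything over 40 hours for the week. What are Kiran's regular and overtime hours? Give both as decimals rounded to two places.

Regular 40.00 hours, overtime 7.28 hours

Mon: 6:59 AM–4:53 PM = 9 h 54 min; less 30 min break → 9 h 24 min
Tue: 9:47 AM–9:28 PM = 11 h 41 min; less 30 min break → 11 h 11 min
Wed: 9:12 AM–7:00 PM = 9 h 48 min; less 30 min break → 9 h 18 min
Thu: 8:33 AM–5:53 PM = 9 h 20 min; less 30 min break → 8 h 50 min
Fri: 9:40 AM–6:44 PM = 9 h 4 min; less 30 min break → 8 h 34 min
Total worked: 47 h 17 min = 47.28 h.
Threshold 40 h → overtime 7 h 17 min, regular 40 h 0 min.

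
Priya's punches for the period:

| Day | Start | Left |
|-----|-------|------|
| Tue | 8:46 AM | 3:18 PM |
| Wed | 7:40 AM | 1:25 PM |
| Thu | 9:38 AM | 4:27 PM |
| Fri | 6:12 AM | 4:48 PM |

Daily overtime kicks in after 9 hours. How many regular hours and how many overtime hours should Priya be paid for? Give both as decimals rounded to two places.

Tue: 8:46 AM–3:18 PM = 6 h 32 min
Wed: 7:40 AM–1:25 PM = 5 h 45 min
Thu: 9:38 AM–4:27 PM = 6 h 49 min
Fri: 6:12 AM–4:48 PM = 10 h 36 min
Tue reg 6 h 32 min / OT 0 h 0 min; Wed reg 5 h 45 min / OT 0 h 0 min; Thu reg 6 h 49 min / OT 0 h 0 min; Fri reg 9 h 0 min / OT 1 h 36 min.
Totals: regular 28 h 6 min, overtime 1 h 36 min.

Regular 28.10 hours, overtime 1.60 hours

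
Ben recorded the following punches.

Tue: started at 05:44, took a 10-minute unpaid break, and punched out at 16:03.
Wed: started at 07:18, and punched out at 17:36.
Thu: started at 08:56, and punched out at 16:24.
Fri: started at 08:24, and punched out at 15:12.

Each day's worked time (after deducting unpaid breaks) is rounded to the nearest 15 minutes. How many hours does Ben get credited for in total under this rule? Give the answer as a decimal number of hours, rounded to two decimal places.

Tue: 05:44–16:03 = 10 h 19 min − 10 min = 10 h 9 min → rounds to 10 h 15 min
Wed: 07:18–17:36 = 10 h 18 min → rounds to 10 h 15 min
Thu: 08:56–16:24 = 7 h 28 min → rounds to 7 h 30 min
Fri: 08:24–15:12 = 6 h 48 min → rounds to 6 h 45 min
Total credited: 34 h 45 min.

34.75 hours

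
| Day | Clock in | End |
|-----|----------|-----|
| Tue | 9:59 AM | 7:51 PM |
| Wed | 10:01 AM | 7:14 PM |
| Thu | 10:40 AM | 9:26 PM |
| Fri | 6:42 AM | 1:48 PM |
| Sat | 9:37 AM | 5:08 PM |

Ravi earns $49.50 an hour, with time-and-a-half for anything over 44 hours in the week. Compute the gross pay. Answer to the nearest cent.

Tue: 9:59 AM–7:51 PM = 9 h 52 min
Wed: 10:01 AM–7:14 PM = 9 h 13 min
Thu: 10:40 AM–9:26 PM = 10 h 46 min
Fri: 6:42 AM–1:48 PM = 7 h 6 min
Sat: 9:37 AM–5:08 PM = 7 h 31 min
Total worked: 44 h 28 min = 2668 min.
Regular 44 h 0 min = 2640 min at $49.50/h; overtime 0 h 28 min = 28 min at $74.25/h.
Pay = (2640 × $49.50 + 28 × $74.25) ÷ 60 = $2212.65.

$2212.65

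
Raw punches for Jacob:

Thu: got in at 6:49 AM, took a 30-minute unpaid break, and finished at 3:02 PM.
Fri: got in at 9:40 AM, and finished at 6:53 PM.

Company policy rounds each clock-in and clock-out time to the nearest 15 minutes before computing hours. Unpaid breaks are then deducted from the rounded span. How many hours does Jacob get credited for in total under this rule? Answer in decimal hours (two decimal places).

Thu: in 6:49 AM→6:45 AM, out 3:02 PM→3:00 PM; 8 h 15 min − 30 min = 7 h 45 min
Fri: in 9:40 AM→9:45 AM, out 6:53 PM→7:00 PM; 9 h 15 min
Total credited: 17 h 0 min.

17.00 hours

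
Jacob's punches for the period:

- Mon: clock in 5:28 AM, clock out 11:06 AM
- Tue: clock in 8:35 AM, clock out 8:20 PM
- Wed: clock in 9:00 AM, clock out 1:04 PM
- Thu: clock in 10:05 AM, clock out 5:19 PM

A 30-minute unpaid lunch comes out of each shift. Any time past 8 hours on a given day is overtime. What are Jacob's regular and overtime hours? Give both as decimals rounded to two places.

Mon: 5:28 AM–11:06 AM = 5 h 38 min; less 30 min break → 5 h 8 min
Tue: 8:35 AM–8:20 PM = 11 h 45 min; less 30 min break → 11 h 15 min
Wed: 9:00 AM–1:04 PM = 4 h 4 min; less 30 min break → 3 h 34 min
Thu: 10:05 AM–5:19 PM = 7 h 14 min; less 30 min break → 6 h 44 min
Mon reg 5 h 8 min / OT 0 h 0 min; Tue reg 8 h 0 min / OT 3 h 15 min; Wed reg 3 h 34 min / OT 0 h 0 min; Thu reg 6 h 44 min / OT 0 h 0 min.
Totals: regular 23 h 26 min, overtime 3 h 15 min.

Regular 23.43 hours, overtime 3.25 hours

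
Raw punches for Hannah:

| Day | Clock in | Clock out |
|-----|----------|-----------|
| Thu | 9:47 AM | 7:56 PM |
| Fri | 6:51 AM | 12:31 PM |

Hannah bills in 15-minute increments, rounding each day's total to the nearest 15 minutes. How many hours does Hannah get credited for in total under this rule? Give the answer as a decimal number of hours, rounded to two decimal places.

Thu: 9:47 AM–7:56 PM = 10 h 9 min → rounds to 10 h 15 min
Fri: 6:51 AM–12:31 PM = 5 h 40 min → rounds to 5 h 45 min
Total credited: 16 h 0 min.

16.00 hours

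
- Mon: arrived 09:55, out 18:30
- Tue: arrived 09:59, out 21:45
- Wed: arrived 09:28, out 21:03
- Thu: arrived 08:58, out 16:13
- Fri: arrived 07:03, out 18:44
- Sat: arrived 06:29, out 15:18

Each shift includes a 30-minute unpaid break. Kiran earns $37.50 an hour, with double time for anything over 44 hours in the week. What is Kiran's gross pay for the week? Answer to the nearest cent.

Mon: 09:55–18:30 = 8 h 35 min; less 30 min break → 8 h 5 min
Tue: 09:59–21:45 = 11 h 46 min; less 30 min break → 11 h 16 min
Wed: 09:28–21:03 = 11 h 35 min; less 30 min break → 11 h 5 min
Thu: 08:58–16:13 = 7 h 15 min; less 30 min break → 6 h 45 min
Fri: 07:03–18:44 = 11 h 41 min; less 30 min break → 11 h 11 min
Sat: 06:29–15:18 = 8 h 49 min; less 30 min break → 8 h 19 min
Total worked: 56 h 41 min = 3401 min.
Regular 44 h 0 min = 2640 min at $37.50/h; overtime 12 h 41 min = 761 min at $75.00/h.
Pay = (2640 × $37.50 + 761 × $75.00) ÷ 60 = $2601.25.

$2601.25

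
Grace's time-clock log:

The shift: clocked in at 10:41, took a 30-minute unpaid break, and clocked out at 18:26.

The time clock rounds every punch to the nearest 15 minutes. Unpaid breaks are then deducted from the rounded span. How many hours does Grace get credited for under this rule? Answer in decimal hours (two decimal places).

The shift: in 10:41→10:45, out 18:26→18:30; 7 h 45 min − 30 min = 7 h 15 min

7.25 hours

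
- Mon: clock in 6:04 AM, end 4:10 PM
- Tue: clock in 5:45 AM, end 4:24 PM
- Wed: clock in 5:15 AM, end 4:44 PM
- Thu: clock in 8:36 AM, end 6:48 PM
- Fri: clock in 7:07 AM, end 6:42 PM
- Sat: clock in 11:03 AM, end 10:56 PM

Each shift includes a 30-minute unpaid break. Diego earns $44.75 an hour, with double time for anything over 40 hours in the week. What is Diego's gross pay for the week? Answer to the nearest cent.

$3839.55

Mon: 6:04 AM–4:10 PM = 10 h 6 min; less 30 min break → 9 h 36 min
Tue: 5:45 AM–4:24 PM = 10 h 39 min; less 30 min break → 10 h 9 min
Wed: 5:15 AM–4:44 PM = 11 h 29 min; less 30 min break → 10 h 59 min
Thu: 8:36 AM–6:48 PM = 10 h 12 min; less 30 min break → 9 h 42 min
Fri: 7:07 AM–6:42 PM = 11 h 35 min; less 30 min break → 11 h 5 min
Sat: 11:03 AM–10:56 PM = 11 h 53 min; less 30 min break → 11 h 23 min
Total worked: 62 h 54 min = 3774 min.
Regular 40 h 0 min = 2400 min at $44.75/h; overtime 22 h 54 min = 1374 min at $89.50/h.
Pay = (2400 × $44.75 + 1374 × $89.50) ÷ 60 = $3839.55.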